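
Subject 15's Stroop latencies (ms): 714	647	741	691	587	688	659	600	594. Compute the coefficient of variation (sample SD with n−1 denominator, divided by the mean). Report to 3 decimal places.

0.084

n = 9, Σ = 5921, M = 657.8889
Σ(x−M)² = 24636.889; s = √(24636.889/8) = 55.4942
CV = 55.4942 / 657.8889 = 0.08435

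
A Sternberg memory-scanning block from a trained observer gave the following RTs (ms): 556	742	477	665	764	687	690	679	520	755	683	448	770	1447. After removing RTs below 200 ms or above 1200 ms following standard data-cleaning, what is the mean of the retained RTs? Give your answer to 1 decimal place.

Excluded: 1447
Retained (n=13): Σ = 8436
Mean = 8436/13 = 648.9231

648.9 ms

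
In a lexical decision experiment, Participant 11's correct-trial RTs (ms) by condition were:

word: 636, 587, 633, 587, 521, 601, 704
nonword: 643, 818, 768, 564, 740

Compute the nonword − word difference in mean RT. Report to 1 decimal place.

M(word) = 4269/7 = 609.857
M(nonword) = 3533/5 = 706.600
Difference = 706.600 − 609.857 = 96.743 ms

96.7 ms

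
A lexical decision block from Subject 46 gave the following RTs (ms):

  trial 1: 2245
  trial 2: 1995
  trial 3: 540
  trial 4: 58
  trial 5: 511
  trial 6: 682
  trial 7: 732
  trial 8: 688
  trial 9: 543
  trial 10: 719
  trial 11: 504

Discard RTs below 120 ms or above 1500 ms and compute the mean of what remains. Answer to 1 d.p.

614.9 ms

Excluded: 58, 1995, 2245
Retained (n=8): Σ = 4919
Mean = 4919/8 = 614.8750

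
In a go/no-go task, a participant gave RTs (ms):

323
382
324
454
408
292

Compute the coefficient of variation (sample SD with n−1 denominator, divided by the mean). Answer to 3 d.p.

0.169

n = 6, Σ = 2183, M = 363.8333
Σ(x−M)² = 18824.833; s = √(18824.833/5) = 61.3593
CV = 61.3593 / 363.8333 = 0.16865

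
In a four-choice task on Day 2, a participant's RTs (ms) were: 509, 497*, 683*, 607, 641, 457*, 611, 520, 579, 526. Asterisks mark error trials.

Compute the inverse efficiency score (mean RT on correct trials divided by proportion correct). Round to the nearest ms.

815 ms

Correct trials (n=7): 509, 607, 641, 611, 520, 579, 526
Mean correct RT = 3993/7 = 570.4286 ms
Proportion correct = 7/10
IES = 570.4286 / (7/10) = 814.898 ms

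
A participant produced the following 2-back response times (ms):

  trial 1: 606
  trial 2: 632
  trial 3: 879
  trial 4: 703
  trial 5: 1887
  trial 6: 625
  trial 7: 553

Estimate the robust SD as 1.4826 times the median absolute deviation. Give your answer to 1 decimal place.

105.3 ms

Sorted: 553, 606, 625, 632, 703, 879, 1887 → median = 632
|x − 632| sorted: 0, 7, 26, 71, 79, 247, 1255 → MAD = 71
Robust SD ≈ 1.4826 × 71 = 105.265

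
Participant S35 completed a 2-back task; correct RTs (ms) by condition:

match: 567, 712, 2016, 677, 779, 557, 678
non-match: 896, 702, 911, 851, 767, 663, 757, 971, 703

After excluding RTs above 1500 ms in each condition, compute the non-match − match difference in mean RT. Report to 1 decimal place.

140.7 ms

match: exclude 2016
M(match) = 3970/6 = 661.667
M(non-match) = 7221/9 = 802.333
Difference = 802.333 − 661.667 = 140.667 ms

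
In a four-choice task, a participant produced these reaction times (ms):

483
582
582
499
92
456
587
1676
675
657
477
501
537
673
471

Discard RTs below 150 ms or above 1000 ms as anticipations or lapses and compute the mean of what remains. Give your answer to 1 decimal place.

Excluded: 92, 1676
Retained (n=13): Σ = 7180
Mean = 7180/13 = 552.3077

552.3 ms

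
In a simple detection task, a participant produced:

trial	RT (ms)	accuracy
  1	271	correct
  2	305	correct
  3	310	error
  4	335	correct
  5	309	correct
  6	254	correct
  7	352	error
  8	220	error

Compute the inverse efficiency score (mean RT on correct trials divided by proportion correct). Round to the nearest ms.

472 ms

Correct trials (n=5): 271, 305, 335, 309, 254
Mean correct RT = 1474/5 = 294.8000 ms
Proportion correct = 5/8
IES = 294.8000 / (5/8) = 471.680 ms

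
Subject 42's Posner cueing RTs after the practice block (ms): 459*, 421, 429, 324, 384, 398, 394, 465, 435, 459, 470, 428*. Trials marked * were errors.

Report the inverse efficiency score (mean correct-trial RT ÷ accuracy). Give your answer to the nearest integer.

Correct trials (n=10): 421, 429, 324, 384, 398, 394, 465, 435, 459, 470
Mean correct RT = 4179/10 = 417.9000 ms
Proportion correct = 10/12
IES = 417.9000 / (10/12) = 501.480 ms

501 ms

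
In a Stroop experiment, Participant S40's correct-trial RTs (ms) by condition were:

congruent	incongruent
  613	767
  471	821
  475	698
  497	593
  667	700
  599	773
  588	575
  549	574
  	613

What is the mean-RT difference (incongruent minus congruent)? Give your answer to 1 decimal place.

M(congruent) = 4459/8 = 557.375
M(incongruent) = 6114/9 = 679.333
Difference = 679.333 − 557.375 = 121.958 ms

122.0 ms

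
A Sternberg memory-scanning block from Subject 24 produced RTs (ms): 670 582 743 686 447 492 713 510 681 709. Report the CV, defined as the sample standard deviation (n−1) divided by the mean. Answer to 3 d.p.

0.171

n = 10, Σ = 6233, M = 623.3000
Σ(x−M)² = 102024.100; s = √(102024.100/9) = 106.4707
CV = 106.4707 / 623.3000 = 0.17082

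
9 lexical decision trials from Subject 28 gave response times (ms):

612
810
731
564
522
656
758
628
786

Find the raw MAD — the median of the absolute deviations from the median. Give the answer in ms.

92 ms

Sorted: 522, 564, 612, 628, 656, 731, 758, 786, 810 → median = 656
|x − 656|: 44, 154, 75, 92, 134, 0, 102, 28, 130
Sorted deviations: 0, 28, 44, 75, 92, 102, 130, 134, 154 → MAD = 92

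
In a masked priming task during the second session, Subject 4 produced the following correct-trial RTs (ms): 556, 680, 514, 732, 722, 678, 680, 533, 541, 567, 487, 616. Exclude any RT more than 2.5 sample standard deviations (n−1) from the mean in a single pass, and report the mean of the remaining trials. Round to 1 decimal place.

608.8 ms

n = 12, ΣRT = 7306, M = 608.833
Σ(x−M)² = 81671.67; s = √(81671.67/11) = 86.167
Cutoffs: 608.833 ± 2.5·86.167 → [393.4, 824.3]
No RTs fall outside the cutoffs; all 12 retained. Mean = 7306/12 = 608.833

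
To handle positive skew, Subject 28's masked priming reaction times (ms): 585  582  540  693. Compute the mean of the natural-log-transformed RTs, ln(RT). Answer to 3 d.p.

ln(RT): 6.3716, 6.3665, 6.2916, 6.5410
Σ ln(RT) = 25.5707
Mean = 25.5707/4 = 6.39267

6.393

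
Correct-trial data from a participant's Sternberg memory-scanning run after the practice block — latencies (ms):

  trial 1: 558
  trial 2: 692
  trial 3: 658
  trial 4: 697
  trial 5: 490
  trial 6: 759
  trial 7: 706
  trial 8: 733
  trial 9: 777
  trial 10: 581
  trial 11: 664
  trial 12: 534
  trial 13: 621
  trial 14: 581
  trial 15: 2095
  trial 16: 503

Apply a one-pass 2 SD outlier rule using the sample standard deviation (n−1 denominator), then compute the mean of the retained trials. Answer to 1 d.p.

n = 16, ΣRT = 11649, M = 728.062
Σ(x−M)² = 2112284.94; s = √(2112284.94/15) = 375.259
Cutoffs: 728.062 ± 2·375.259 → [-22.5, 1478.6]
Outside: 2095 → excluded.
Retained (n=15): Σ = 9554, mean = 9554/15 = 636.933

636.9 ms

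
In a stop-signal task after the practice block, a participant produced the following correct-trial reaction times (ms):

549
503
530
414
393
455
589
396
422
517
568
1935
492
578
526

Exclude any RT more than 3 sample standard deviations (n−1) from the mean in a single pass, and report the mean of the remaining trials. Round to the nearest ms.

495 ms

n = 15, ΣRT = 8867, M = 591.133
Σ(x−M)² = 1995383.73; s = √(1995383.73/14) = 377.528
Cutoffs: 591.133 ± 3·377.528 → [-541.5, 1723.7]
Outside: 1935 → excluded.
Retained (n=14): Σ = 6932, mean = 6932/14 = 495.143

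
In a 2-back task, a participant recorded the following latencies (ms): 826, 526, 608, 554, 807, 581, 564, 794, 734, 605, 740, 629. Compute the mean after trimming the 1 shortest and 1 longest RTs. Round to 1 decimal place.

661.6 ms

Sorted: 526, 554, 564, 581, 605, 608, 629, 734, 740, 794, 807, 826
Drop lowest 1 (526) and highest 1 (826)
Remaining (n=10): Σ = 6616, mean = 6616/10 = 661.600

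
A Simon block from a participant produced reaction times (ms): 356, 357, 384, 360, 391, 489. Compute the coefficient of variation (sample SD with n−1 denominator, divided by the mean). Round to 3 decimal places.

0.131

n = 6, Σ = 2337, M = 389.5000
Σ(x−M)² = 12981.500; s = √(12981.500/5) = 50.9539
CV = 50.9539 / 389.5000 = 0.13082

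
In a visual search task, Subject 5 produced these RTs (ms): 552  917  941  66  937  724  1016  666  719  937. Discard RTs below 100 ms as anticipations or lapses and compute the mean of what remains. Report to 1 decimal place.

823.2 ms

Excluded: 66
Retained (n=9): Σ = 7409
Mean = 7409/9 = 823.2222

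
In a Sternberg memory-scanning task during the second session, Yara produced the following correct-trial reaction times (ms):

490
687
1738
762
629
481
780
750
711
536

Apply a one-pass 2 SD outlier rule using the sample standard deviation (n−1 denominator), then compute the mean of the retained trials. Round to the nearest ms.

647 ms

n = 10, ΣRT = 7564, M = 756.400
Σ(x−M)² = 1182666.40; s = √(1182666.40/9) = 362.502
Cutoffs: 756.400 ± 2·362.502 → [31.4, 1481.4]
Outside: 1738 → excluded.
Retained (n=9): Σ = 5826, mean = 5826/9 = 647.333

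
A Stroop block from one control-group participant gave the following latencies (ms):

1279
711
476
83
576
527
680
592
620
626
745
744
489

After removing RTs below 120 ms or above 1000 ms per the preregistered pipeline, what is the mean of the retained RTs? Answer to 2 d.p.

Excluded: 83, 1279
Retained (n=11): Σ = 6786
Mean = 6786/11 = 616.9091

616.91 ms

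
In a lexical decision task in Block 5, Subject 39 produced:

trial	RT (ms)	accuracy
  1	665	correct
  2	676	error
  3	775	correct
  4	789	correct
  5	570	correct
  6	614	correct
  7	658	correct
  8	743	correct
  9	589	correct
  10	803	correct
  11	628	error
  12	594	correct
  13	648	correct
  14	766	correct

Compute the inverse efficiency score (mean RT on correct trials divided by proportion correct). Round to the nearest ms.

799 ms

Correct trials (n=12): 665, 775, 789, 570, 614, 658, 743, 589, 803, 594, 648, 766
Mean correct RT = 8214/12 = 684.5000 ms
Proportion correct = 12/14
IES = 684.5000 / (12/14) = 798.583 ms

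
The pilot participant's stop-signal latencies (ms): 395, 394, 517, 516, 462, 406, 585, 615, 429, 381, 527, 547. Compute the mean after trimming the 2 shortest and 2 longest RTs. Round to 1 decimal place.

474.9 ms

Sorted: 381, 394, 395, 406, 429, 462, 516, 517, 527, 547, 585, 615
Drop lowest 2 (381, 394) and highest 2 (585, 615)
Remaining (n=8): Σ = 3799, mean = 3799/8 = 474.875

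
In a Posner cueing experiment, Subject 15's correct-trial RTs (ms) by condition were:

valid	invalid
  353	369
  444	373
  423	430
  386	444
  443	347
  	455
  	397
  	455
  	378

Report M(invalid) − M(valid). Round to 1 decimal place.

M(valid) = 2049/5 = 409.800
M(invalid) = 3648/9 = 405.333
Difference = 405.333 − 409.800 = -4.467 ms

-4.5 ms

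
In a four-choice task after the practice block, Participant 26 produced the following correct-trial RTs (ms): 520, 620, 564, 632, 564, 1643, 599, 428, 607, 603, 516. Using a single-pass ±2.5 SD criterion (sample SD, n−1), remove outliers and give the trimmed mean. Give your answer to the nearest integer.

n = 11, ΣRT = 7296, M = 663.273
Σ(x−M)² = 1090926.18; s = √(1090926.18/10) = 330.292
Cutoffs: 663.273 ± 2.5·330.292 → [-162.5, 1489.0]
Outside: 1643 → excluded.
Retained (n=10): Σ = 5653, mean = 5653/10 = 565.300

565 ms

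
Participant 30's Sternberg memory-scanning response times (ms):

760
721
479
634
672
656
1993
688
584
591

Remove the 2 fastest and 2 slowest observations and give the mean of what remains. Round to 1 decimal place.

660.3 ms

Sorted: 479, 584, 591, 634, 656, 672, 688, 721, 760, 1993
Drop lowest 2 (479, 584) and highest 2 (760, 1993)
Remaining (n=6): Σ = 3962, mean = 3962/6 = 660.333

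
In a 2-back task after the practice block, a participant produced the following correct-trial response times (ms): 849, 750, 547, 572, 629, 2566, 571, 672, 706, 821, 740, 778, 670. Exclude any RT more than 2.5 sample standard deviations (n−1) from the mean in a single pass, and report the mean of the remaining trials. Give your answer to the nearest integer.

692 ms

n = 13, ΣRT = 10871, M = 836.231
Σ(x−M)² = 3350912.31; s = √(3350912.31/12) = 528.434
Cutoffs: 836.231 ± 2.5·528.434 → [-484.9, 2157.3]
Outside: 2566 → excluded.
Retained (n=12): Σ = 8305, mean = 8305/12 = 692.083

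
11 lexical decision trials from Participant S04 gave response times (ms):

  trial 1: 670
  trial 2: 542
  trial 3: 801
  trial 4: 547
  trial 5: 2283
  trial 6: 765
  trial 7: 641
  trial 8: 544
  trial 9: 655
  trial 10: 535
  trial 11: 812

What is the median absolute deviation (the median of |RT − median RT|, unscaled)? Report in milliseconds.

111 ms

Sorted: 535, 542, 544, 547, 641, 655, 670, 765, 801, 812, 2283 → median = 655
|x − 655|: 15, 113, 146, 108, 1628, 110, 14, 111, 0, 120, 157
Sorted deviations: 0, 14, 15, 108, 110, 111, 113, 120, 146, 157, 1628 → MAD = 111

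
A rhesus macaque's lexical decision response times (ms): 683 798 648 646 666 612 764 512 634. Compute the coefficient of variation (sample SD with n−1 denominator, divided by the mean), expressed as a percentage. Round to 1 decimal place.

12.6%

n = 9, Σ = 5963, M = 662.5556
Σ(x−M)² = 55590.222; s = √(55590.222/8) = 83.3593
CV = 83.3593 / 662.5556 = 0.12581 = 12.581%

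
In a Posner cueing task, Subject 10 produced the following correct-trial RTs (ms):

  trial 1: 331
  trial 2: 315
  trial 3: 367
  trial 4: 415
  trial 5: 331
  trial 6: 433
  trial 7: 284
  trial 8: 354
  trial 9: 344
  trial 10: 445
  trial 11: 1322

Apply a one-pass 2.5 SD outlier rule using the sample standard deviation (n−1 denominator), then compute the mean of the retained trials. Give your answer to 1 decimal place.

361.9 ms

n = 11, ΣRT = 4941, M = 449.182
Σ(x−M)² = 863359.64; s = √(863359.64/10) = 293.830
Cutoffs: 449.182 ± 2.5·293.830 → [-285.4, 1183.8]
Outside: 1322 → excluded.
Retained (n=10): Σ = 3619, mean = 3619/10 = 361.900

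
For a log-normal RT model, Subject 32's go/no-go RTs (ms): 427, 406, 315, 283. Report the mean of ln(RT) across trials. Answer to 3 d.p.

ln(RT): 6.0568, 6.0064, 5.7526, 5.6454
Σ ln(RT) = 23.4612
Mean = 23.4612/4 = 5.86529

5.865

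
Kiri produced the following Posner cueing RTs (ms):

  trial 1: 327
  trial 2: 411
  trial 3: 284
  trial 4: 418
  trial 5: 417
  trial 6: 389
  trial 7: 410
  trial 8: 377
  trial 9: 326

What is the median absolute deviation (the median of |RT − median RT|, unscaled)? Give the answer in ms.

28 ms

Sorted: 284, 326, 327, 377, 389, 410, 411, 417, 418 → median = 389
|x − 389|: 62, 22, 105, 29, 28, 0, 21, 12, 63
Sorted deviations: 0, 12, 21, 22, 28, 29, 62, 63, 105 → MAD = 28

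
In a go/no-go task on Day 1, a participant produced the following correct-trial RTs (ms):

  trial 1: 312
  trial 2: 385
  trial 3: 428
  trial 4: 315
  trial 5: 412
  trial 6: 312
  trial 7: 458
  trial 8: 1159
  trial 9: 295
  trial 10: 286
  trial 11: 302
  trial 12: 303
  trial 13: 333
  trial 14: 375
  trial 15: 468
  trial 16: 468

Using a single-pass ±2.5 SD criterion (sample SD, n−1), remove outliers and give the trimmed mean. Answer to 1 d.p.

363.5 ms

n = 16, ΣRT = 6611, M = 413.188
Σ(x−M)² = 657924.44; s = √(657924.44/15) = 209.432
Cutoffs: 413.188 ± 2.5·209.432 → [-110.4, 936.8]
Outside: 1159 → excluded.
Retained (n=15): Σ = 5452, mean = 5452/15 = 363.467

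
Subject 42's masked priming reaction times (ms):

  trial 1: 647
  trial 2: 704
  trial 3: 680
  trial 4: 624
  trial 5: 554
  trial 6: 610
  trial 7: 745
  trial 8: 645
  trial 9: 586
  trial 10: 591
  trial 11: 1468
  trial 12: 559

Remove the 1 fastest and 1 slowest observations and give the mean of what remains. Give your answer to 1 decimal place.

Sorted: 554, 559, 586, 591, 610, 624, 645, 647, 680, 704, 745, 1468
Drop lowest 1 (554) and highest 1 (1468)
Remaining (n=10): Σ = 6391, mean = 6391/10 = 639.100

639.1 ms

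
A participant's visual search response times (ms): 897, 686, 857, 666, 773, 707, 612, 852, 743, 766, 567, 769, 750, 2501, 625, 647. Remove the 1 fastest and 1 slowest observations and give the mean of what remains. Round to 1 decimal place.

739.3 ms

Sorted: 567, 612, 625, 647, 666, 686, 707, 743, 750, 766, 769, 773, 852, 857, 897, 2501
Drop lowest 1 (567) and highest 1 (2501)
Remaining (n=14): Σ = 10350, mean = 10350/14 = 739.286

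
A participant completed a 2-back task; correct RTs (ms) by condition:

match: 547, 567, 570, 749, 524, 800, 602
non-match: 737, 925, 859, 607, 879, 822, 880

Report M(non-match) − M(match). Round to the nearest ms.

M(match) = 4359/7 = 622.714
M(non-match) = 5709/7 = 815.571
Difference = 815.571 − 622.714 = 192.857 ms

193 ms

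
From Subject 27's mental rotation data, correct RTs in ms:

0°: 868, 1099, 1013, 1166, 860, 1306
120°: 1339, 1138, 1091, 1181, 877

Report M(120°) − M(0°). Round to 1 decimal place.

73.2 ms

M(0°) = 6312/6 = 1052.000
M(120°) = 5626/5 = 1125.200
Difference = 1125.200 − 1052.000 = 73.200 ms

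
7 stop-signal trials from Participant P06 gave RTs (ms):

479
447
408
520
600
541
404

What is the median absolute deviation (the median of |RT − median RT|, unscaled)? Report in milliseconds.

62 ms

Sorted: 404, 408, 447, 479, 520, 541, 600 → median = 479
|x − 479|: 0, 32, 71, 41, 121, 62, 75
Sorted deviations: 0, 32, 41, 62, 71, 75, 121 → MAD = 62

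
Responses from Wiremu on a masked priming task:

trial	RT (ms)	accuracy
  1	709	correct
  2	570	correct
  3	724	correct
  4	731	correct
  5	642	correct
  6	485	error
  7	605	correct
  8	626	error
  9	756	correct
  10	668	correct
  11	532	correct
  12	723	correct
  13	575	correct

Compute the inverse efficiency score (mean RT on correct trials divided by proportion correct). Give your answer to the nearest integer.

Correct trials (n=11): 709, 570, 724, 731, 642, 605, 756, 668, 532, 723, 575
Mean correct RT = 7235/11 = 657.7273 ms
Proportion correct = 11/13
IES = 657.7273 / (11/13) = 777.314 ms

777 ms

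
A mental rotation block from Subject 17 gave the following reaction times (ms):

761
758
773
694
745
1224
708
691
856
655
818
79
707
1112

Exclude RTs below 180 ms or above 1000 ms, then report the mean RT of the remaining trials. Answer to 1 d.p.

Excluded: 79, 1112, 1224
Retained (n=11): Σ = 8166
Mean = 8166/11 = 742.3636

742.4 ms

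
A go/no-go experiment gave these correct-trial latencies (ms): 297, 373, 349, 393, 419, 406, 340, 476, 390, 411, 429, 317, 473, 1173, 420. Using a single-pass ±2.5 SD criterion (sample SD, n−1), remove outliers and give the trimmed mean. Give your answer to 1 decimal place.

392.4 ms

n = 15, ΣRT = 6666, M = 444.400
Σ(x−M)² = 605399.60; s = √(605399.60/14) = 207.949
Cutoffs: 444.400 ± 2.5·207.949 → [-75.5, 964.3]
Outside: 1173 → excluded.
Retained (n=14): Σ = 5493, mean = 5493/14 = 392.357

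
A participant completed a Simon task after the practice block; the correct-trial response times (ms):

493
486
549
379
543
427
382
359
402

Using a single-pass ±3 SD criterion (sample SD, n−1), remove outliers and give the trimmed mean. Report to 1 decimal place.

446.7 ms

n = 9, ΣRT = 4020, M = 446.667
Σ(x−M)² = 42274.00; s = √(42274.00/8) = 72.693
Cutoffs: 446.667 ± 3·72.693 → [228.6, 664.7]
No RTs fall outside the cutoffs; all 9 retained. Mean = 4020/9 = 446.667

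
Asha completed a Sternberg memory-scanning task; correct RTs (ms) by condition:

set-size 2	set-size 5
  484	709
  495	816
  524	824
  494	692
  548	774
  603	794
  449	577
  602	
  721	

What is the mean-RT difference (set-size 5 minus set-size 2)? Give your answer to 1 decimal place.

194.2 ms

M(set-size 2) = 4920/9 = 546.667
M(set-size 5) = 5186/7 = 740.857
Difference = 740.857 − 546.667 = 194.190 ms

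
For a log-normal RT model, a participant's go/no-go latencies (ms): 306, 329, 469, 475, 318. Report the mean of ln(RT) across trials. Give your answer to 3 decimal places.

5.919

ln(RT): 5.7236, 5.7961, 6.1506, 6.1633, 5.7621
Σ ln(RT) = 29.5956
Mean = 29.5956/5 = 5.91912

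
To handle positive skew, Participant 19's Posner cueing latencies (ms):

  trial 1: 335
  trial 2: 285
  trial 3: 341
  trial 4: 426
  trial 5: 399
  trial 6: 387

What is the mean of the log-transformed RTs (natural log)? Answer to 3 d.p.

ln(RT): 5.8141, 5.6525, 5.8319, 6.0544, 5.9890, 5.9584
Σ ln(RT) = 35.3003
Mean = 35.3003/6 = 5.88339

5.883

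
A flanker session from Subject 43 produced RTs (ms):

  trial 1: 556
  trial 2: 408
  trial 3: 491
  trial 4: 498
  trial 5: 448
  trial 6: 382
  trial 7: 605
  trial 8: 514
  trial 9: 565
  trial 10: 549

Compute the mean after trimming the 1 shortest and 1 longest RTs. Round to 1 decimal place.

Sorted: 382, 408, 448, 491, 498, 514, 549, 556, 565, 605
Drop lowest 1 (382) and highest 1 (605)
Remaining (n=8): Σ = 4029, mean = 4029/8 = 503.625

503.6 ms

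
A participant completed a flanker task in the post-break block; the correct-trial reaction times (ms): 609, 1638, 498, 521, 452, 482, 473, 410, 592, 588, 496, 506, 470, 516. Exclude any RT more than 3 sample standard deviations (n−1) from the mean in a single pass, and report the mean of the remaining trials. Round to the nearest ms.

509 ms

n = 14, ΣRT = 8251, M = 589.357
Σ(x−M)² = 1224457.21; s = √(1224457.21/13) = 306.902
Cutoffs: 589.357 ± 3·306.902 → [-331.3, 1510.1]
Outside: 1638 → excluded.
Retained (n=13): Σ = 6613, mean = 6613/13 = 508.692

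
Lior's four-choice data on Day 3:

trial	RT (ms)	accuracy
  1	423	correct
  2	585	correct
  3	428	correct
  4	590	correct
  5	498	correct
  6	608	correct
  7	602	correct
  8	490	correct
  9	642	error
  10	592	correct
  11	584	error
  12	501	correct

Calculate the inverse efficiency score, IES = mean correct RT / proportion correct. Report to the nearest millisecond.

Correct trials (n=10): 423, 585, 428, 590, 498, 608, 602, 490, 592, 501
Mean correct RT = 5317/10 = 531.7000 ms
Proportion correct = 10/12
IES = 531.7000 / (10/12) = 638.040 ms

638 ms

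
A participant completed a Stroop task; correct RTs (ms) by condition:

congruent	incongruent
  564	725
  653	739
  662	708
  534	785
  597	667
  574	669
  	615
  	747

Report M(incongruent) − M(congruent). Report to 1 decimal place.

M(congruent) = 3584/6 = 597.333
M(incongruent) = 5655/8 = 706.875
Difference = 706.875 − 597.333 = 109.542 ms

109.5 ms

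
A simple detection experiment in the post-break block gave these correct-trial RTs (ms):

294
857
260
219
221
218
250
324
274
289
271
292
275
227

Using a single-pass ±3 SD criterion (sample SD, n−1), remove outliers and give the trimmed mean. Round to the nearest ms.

n = 14, ΣRT = 4271, M = 305.071
Σ(x−M)² = 341782.93; s = √(341782.93/13) = 162.145
Cutoffs: 305.071 ± 3·162.145 → [-181.4, 791.5]
Outside: 857 → excluded.
Retained (n=13): Σ = 3414, mean = 3414/13 = 262.615

263 ms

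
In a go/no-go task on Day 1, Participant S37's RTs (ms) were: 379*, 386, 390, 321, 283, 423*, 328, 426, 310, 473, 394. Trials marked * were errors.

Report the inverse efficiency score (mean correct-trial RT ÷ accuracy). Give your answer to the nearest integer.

450 ms

Correct trials (n=9): 386, 390, 321, 283, 328, 426, 310, 473, 394
Mean correct RT = 3311/9 = 367.8889 ms
Proportion correct = 9/11
IES = 367.8889 / (9/11) = 449.642 ms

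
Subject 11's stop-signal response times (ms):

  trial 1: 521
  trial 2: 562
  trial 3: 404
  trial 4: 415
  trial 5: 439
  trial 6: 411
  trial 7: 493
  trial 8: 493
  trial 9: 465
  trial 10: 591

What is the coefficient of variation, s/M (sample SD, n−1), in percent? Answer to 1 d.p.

13.5%

n = 10, Σ = 4794, M = 479.4000
Σ(x−M)² = 37728.400; s = √(37728.400/9) = 64.7460
CV = 64.7460 / 479.4000 = 0.13506 = 13.506%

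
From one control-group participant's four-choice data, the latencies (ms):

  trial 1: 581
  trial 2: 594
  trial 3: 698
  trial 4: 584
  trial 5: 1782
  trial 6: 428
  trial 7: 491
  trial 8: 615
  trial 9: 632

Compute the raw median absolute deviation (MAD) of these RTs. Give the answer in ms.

Sorted: 428, 491, 581, 584, 594, 615, 632, 698, 1782 → median = 594
|x − 594|: 13, 0, 104, 10, 1188, 166, 103, 21, 38
Sorted deviations: 0, 10, 13, 21, 38, 103, 104, 166, 1188 → MAD = 38

38 ms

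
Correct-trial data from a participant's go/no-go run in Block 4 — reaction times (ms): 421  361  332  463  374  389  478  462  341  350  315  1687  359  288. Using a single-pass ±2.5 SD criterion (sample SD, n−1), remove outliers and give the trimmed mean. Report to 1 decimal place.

n = 14, ΣRT = 6620, M = 472.857
Σ(x−M)² = 1630765.71; s = √(1630765.71/13) = 354.180
Cutoffs: 472.857 ± 2.5·354.180 → [-412.6, 1358.3]
Outside: 1687 → excluded.
Retained (n=13): Σ = 4933, mean = 4933/13 = 379.462

379.5 ms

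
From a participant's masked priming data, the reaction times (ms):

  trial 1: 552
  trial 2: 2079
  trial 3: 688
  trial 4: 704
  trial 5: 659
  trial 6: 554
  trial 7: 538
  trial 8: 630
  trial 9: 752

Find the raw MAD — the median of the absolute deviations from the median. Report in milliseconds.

93 ms

Sorted: 538, 552, 554, 630, 659, 688, 704, 752, 2079 → median = 659
|x − 659|: 107, 1420, 29, 45, 0, 105, 121, 29, 93
Sorted deviations: 0, 29, 29, 45, 93, 105, 107, 121, 1420 → MAD = 93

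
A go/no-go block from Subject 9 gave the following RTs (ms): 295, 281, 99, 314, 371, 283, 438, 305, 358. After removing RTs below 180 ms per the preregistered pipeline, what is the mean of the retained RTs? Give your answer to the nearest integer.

331 ms

Excluded: 99
Retained (n=8): Σ = 2645
Mean = 2645/8 = 330.6250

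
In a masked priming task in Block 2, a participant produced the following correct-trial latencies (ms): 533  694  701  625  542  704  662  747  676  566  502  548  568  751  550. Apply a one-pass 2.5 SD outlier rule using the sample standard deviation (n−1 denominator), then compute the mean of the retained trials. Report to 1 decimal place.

624.6 ms

n = 15, ΣRT = 9369, M = 624.600
Σ(x−M)² = 100271.60; s = √(100271.60/14) = 84.630
Cutoffs: 624.600 ± 2.5·84.630 → [413.0, 836.2]
No RTs fall outside the cutoffs; all 15 retained. Mean = 9369/15 = 624.600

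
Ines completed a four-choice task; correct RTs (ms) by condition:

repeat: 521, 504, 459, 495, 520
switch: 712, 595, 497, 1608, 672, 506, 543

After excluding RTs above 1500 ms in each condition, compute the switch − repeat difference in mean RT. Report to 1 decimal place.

switch: exclude 1608
M(repeat) = 2499/5 = 499.800
M(switch) = 3525/6 = 587.500
Difference = 587.500 − 499.800 = 87.700 ms

87.7 ms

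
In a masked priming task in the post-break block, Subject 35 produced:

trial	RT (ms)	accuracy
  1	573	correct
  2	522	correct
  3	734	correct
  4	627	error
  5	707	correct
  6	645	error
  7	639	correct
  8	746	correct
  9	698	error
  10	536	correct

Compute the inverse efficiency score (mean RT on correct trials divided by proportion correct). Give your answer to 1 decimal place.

Correct trials (n=7): 573, 522, 734, 707, 639, 746, 536
Mean correct RT = 4457/7 = 636.7143 ms
Proportion correct = 7/10
IES = 636.7143 / (7/10) = 909.592 ms

909.6 ms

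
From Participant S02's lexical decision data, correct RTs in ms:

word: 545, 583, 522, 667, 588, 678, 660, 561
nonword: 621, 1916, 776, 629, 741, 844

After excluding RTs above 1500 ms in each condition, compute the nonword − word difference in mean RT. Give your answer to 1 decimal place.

121.7 ms

nonword: exclude 1916
M(word) = 4804/8 = 600.500
M(nonword) = 3611/5 = 722.200
Difference = 722.200 − 600.500 = 121.700 ms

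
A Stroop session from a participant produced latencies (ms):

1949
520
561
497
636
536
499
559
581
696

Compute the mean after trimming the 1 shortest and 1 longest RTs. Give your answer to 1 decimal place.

Sorted: 497, 499, 520, 536, 559, 561, 581, 636, 696, 1949
Drop lowest 1 (497) and highest 1 (1949)
Remaining (n=8): Σ = 4588, mean = 4588/8 = 573.500

573.5 ms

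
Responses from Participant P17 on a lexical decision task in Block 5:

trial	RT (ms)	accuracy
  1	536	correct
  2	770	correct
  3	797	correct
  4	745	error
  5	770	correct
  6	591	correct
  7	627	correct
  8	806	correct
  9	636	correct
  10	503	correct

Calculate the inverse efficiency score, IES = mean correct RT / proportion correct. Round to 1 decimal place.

Correct trials (n=9): 536, 770, 797, 770, 591, 627, 806, 636, 503
Mean correct RT = 6036/9 = 670.6667 ms
Proportion correct = 9/10
IES = 670.6667 / (9/10) = 745.185 ms

745.2 ms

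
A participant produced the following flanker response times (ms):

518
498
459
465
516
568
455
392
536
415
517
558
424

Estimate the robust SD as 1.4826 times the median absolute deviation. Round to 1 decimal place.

Sorted: 392, 415, 424, 455, 459, 465, 498, 516, 517, 518, 536, 558, 568 → median = 498
|x − 498| sorted: 0, 18, 19, 20, 33, 38, 39, 43, 60, 70, 74, 83, 106 → MAD = 39
Robust SD ≈ 1.4826 × 39 = 57.821

57.8 ms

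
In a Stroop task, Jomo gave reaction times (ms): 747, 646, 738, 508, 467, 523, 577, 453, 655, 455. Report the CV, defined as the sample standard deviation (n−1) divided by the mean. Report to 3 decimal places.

n = 10, Σ = 5769, M = 576.9000
Σ(x−M)² = 115702.900; s = √(115702.900/9) = 113.3838
CV = 113.3838 / 576.9000 = 0.19654

0.197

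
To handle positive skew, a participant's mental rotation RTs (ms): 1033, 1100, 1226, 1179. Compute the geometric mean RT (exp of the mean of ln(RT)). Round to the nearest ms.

1132 ms

ln(RT): 6.9402, 7.0031, 7.1115, 7.0724
Mean ln(RT) = 28.1272/4 = 7.03181
Geometric mean = exp(7.03181) = 1132.07 ms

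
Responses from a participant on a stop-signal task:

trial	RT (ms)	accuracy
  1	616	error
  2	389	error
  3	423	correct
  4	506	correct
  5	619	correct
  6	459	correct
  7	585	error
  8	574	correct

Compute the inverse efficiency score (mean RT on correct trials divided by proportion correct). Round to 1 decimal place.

Correct trials (n=5): 423, 506, 619, 459, 574
Mean correct RT = 2581/5 = 516.2000 ms
Proportion correct = 5/8
IES = 516.2000 / (5/8) = 825.920 ms

825.9 ms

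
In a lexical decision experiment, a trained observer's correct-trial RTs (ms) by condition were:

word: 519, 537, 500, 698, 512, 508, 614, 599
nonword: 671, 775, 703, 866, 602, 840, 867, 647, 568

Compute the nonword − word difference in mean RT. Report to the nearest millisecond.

166 ms

M(word) = 4487/8 = 560.875
M(nonword) = 6539/9 = 726.556
Difference = 726.556 − 560.875 = 165.681 ms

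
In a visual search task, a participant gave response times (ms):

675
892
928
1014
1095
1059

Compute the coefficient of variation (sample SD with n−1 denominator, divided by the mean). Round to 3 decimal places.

n = 6, Σ = 5663, M = 943.8333
Σ(x−M)² = 116246.833; s = √(116246.833/5) = 152.4774
CV = 152.4774 / 943.8333 = 0.16155

0.162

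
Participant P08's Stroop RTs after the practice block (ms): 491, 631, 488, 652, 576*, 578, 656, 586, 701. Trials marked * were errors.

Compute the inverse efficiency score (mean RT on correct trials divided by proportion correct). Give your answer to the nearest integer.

Correct trials (n=8): 491, 631, 488, 652, 578, 656, 586, 701
Mean correct RT = 4783/8 = 597.8750 ms
Proportion correct = 8/9
IES = 597.8750 / (8/9) = 672.609 ms

673 ms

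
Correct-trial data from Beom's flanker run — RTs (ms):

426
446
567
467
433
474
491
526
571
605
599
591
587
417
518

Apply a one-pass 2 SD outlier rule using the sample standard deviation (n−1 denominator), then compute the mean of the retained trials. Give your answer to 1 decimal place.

n = 15, ΣRT = 7718, M = 514.533
Σ(x−M)² = 65653.73; s = √(65653.73/14) = 68.480
Cutoffs: 514.533 ± 2·68.480 → [377.6, 651.5]
No RTs fall outside the cutoffs; all 15 retained. Mean = 7718/15 = 514.533

514.5 ms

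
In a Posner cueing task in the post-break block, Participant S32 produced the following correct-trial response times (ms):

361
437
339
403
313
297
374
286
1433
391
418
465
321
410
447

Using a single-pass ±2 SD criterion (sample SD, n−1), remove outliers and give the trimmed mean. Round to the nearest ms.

n = 15, ΣRT = 6695, M = 446.333
Σ(x−M)² = 1086537.33; s = √(1086537.33/14) = 278.585
Cutoffs: 446.333 ± 2·278.585 → [-110.8, 1003.5]
Outside: 1433 → excluded.
Retained (n=14): Σ = 5262, mean = 5262/14 = 375.857

376 ms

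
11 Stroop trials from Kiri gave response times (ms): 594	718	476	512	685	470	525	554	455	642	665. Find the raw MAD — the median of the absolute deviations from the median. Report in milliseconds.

84 ms

Sorted: 455, 470, 476, 512, 525, 554, 594, 642, 665, 685, 718 → median = 554
|x − 554|: 40, 164, 78, 42, 131, 84, 29, 0, 99, 88, 111
Sorted deviations: 0, 29, 40, 42, 78, 84, 88, 99, 111, 131, 164 → MAD = 84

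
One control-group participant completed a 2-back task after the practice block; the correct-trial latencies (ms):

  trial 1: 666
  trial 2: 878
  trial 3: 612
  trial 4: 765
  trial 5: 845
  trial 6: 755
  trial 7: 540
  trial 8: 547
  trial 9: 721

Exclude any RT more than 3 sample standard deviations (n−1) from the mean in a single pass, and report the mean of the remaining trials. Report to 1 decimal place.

703.2 ms

n = 9, ΣRT = 6329, M = 703.222
Σ(x−M)² = 118215.56; s = √(118215.56/8) = 121.560
Cutoffs: 703.222 ± 3·121.560 → [338.5, 1067.9]
No RTs fall outside the cutoffs; all 9 retained. Mean = 6329/9 = 703.222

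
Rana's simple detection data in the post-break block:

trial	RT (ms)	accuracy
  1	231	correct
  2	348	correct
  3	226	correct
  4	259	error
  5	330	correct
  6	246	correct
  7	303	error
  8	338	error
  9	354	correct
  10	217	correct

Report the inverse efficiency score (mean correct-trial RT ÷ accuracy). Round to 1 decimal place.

398.4 ms

Correct trials (n=7): 231, 348, 226, 330, 246, 354, 217
Mean correct RT = 1952/7 = 278.8571 ms
Proportion correct = 7/10
IES = 278.8571 / (7/10) = 398.367 ms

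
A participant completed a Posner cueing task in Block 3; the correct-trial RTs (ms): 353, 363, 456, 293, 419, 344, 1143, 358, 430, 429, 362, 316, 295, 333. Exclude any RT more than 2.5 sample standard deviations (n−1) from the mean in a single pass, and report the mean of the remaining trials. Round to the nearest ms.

n = 14, ΣRT = 5894, M = 421.000
Σ(x−M)² = 595054.00; s = √(595054.00/13) = 213.947
Cutoffs: 421.000 ± 2.5·213.947 → [-113.9, 955.9]
Outside: 1143 → excluded.
Retained (n=13): Σ = 4751, mean = 4751/13 = 365.462

365 ms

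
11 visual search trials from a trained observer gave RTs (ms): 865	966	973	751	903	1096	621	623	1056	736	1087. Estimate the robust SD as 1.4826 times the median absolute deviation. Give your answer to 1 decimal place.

Sorted: 621, 623, 736, 751, 865, 903, 966, 973, 1056, 1087, 1096 → median = 903
|x − 903| sorted: 0, 38, 63, 70, 152, 153, 167, 184, 193, 280, 282 → MAD = 153
Robust SD ≈ 1.4826 × 153 = 226.838

226.8 ms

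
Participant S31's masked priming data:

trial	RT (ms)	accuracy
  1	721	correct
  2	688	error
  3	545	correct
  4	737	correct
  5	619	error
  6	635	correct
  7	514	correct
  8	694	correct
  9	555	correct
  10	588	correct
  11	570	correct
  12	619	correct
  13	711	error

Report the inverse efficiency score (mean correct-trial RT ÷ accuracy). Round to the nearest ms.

803 ms

Correct trials (n=10): 721, 545, 737, 635, 514, 694, 555, 588, 570, 619
Mean correct RT = 6178/10 = 617.8000 ms
Proportion correct = 10/13
IES = 617.8000 / (10/13) = 803.140 ms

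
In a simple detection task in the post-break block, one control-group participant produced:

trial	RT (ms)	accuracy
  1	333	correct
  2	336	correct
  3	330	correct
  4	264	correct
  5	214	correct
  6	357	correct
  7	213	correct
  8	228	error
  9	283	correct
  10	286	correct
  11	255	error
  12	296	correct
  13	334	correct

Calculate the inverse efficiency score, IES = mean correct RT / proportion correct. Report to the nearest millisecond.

Correct trials (n=11): 333, 336, 330, 264, 214, 357, 213, 283, 286, 296, 334
Mean correct RT = 3246/11 = 295.0909 ms
Proportion correct = 11/13
IES = 295.0909 / (11/13) = 348.744 ms

349 ms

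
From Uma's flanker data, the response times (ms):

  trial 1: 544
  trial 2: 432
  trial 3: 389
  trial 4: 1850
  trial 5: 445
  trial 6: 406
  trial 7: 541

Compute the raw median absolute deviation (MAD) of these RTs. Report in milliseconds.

56 ms

Sorted: 389, 406, 432, 445, 541, 544, 1850 → median = 445
|x − 445|: 99, 13, 56, 1405, 0, 39, 96
Sorted deviations: 0, 13, 39, 56, 96, 99, 1405 → MAD = 56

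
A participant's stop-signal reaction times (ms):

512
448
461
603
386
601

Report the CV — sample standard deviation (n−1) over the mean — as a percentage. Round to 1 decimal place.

17.4%

n = 6, Σ = 3011, M = 501.8333
Σ(x−M)² = 38154.833; s = √(38154.833/5) = 87.3554
CV = 87.3554 / 501.8333 = 0.17407 = 17.407%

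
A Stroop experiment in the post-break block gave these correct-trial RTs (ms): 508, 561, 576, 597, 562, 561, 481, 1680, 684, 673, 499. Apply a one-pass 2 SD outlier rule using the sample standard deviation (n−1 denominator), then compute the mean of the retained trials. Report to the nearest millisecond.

n = 11, ΣRT = 7382, M = 671.091
Σ(x−M)² = 1161088.91; s = √(1161088.91/10) = 340.748
Cutoffs: 671.091 ± 2·340.748 → [-10.4, 1352.6]
Outside: 1680 → excluded.
Retained (n=10): Σ = 5702, mean = 5702/10 = 570.200

570 ms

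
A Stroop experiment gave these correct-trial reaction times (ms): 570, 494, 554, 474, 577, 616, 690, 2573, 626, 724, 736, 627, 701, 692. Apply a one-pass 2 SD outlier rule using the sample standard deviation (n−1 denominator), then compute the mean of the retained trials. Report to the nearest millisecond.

n = 14, ΣRT = 10654, M = 761.000
Σ(x−M)² = 3622790.00; s = √(3622790.00/13) = 527.898
Cutoffs: 761.000 ± 2·527.898 → [-294.8, 1816.8]
Outside: 2573 → excluded.
Retained (n=13): Σ = 8081, mean = 8081/13 = 621.615

622 ms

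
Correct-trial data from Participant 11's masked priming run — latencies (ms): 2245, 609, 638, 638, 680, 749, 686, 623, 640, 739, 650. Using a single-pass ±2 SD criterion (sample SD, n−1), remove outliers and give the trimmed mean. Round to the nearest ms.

n = 11, ΣRT = 8897, M = 808.818
Σ(x−M)² = 2289285.64; s = √(2289285.64/10) = 478.465
Cutoffs: 808.818 ± 2·478.465 → [-148.1, 1765.7]
Outside: 2245 → excluded.
Retained (n=10): Σ = 6652, mean = 6652/10 = 665.200

665 ms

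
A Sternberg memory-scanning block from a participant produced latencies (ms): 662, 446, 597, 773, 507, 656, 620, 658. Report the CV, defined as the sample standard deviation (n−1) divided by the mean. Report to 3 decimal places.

n = 8, Σ = 4919, M = 614.8750
Σ(x−M)² = 71276.875; s = √(71276.875/7) = 100.9079
CV = 100.9079 / 614.8750 = 0.16411

0.164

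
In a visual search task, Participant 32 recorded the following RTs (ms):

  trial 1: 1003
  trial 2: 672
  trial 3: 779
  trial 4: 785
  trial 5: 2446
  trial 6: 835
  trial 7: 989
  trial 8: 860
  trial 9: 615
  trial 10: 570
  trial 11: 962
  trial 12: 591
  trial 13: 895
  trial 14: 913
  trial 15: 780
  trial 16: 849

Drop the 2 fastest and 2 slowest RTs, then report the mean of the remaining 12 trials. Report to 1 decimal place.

Sorted: 570, 591, 615, 672, 779, 780, 785, 835, 849, 860, 895, 913, 962, 989, 1003, 2446
Drop lowest 2 (570, 591) and highest 2 (1003, 2446)
Remaining (n=12): Σ = 9934, mean = 9934/12 = 827.833

827.8 ms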